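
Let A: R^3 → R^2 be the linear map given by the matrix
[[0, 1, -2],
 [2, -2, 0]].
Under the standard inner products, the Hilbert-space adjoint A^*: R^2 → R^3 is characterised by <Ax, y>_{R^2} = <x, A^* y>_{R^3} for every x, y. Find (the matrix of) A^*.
A^* = A^T =
[[0, 2],
 [1, -2],
 [-2, 0]]

For real matrices with standard dot products, the defining identity <Ax, y> = <x, A^* y> gives (Ax)^T y = x^T (A^*) y, i.e. x^T A^T y = x^T (A^*) y. Since this holds for all x, y, we must have A^* = A^T. Therefore
A^* =
[[0, 2],
 [1, -2],
 [-2, 0]].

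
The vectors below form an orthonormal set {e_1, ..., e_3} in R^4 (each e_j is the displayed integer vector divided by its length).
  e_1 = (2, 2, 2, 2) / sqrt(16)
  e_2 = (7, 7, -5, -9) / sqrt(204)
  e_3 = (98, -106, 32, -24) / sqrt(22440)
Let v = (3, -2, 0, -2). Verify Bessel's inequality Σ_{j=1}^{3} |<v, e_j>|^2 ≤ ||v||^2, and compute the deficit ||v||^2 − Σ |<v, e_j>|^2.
Σ |<v, e_j>|^2 = 1869/110; ||v||^2 = 17; deficit = 1/110

Write each e_j = u_j / sqrt(<u_j, u_j>) where u_j is the displayed integer vector. Then <v, e_j> = <v, u_j> / sqrt(<u_j, u_j>), so |<v, e_j>|^2 = <v, u_j>^2 / <u_j, u_j>.
Coefficients: <v, e_1> = -2/sqrt(16), <v, e_2> = 25/sqrt(204), <v, e_3> = 554/sqrt(22440).
Square and sum: Σ |<v, e_j>|^2 = 1869/110.
Compute ||v||^2 = v·v = 17.
Deficit = 17 − 1869/110 = 1/110 ≥ 0, confirming Bessel's inequality. (The deficit equals ||v − Σ <v,e_j> e_j||^2, the squared distance from v to span{e_j}.)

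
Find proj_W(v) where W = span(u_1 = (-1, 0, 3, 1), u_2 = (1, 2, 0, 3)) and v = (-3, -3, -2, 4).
proj_W(v) = (23/150, 31/75, 4/25, 101/150)

Set up U = [u_1 | ... | u_2] ∈ R^(4×2). The projector onto W = col(U) is P = U (U^T U)^(-1) U^T.
Compute U^T U =
  [11, 2]
  [2, 14],
and U^T v = (1, 3).
Solve U^T U · c = U^T v for the coefficients: c = (4/75, 31/150). The projection is proj_W(v) = U c.
Check: (v - proj_W(v)) · u_1 = 0  (should be 0).
Check: (v - proj_W(v)) · u_2 = 0  (should be 0).
Result: proj_W(v) = (23/150, 31/75, 4/25, 101/150).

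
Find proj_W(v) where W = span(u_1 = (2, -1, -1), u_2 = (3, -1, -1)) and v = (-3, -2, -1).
proj_W(v) = (-3, -3/2, -3/2)

Set up U = [u_1 | ... | u_2] ∈ R^(3×2). The projector onto W = col(U) is P = U (U^T U)^(-1) U^T.
Compute U^T U =
  [6, 8]
  [8, 11],
and U^T v = (-3, -6).
Solve U^T U · c = U^T v for the coefficients: c = (15/2, -6). The projection is proj_W(v) = U c.
Check: (v - proj_W(v)) · u_1 = 0  (should be 0).
Check: (v - proj_W(v)) · u_2 = 0  (should be 0).
Result: proj_W(v) = (-3, -3/2, -3/2).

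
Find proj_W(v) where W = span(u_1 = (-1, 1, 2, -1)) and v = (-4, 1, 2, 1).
proj_W(v) = (-8/7, 8/7, 16/7, -8/7)

Set up U = [u_1 | ... | u_1] ∈ R^(4×1). The projector onto W = col(U) is P = U (U^T U)^(-1) U^T.
Compute U^T U =
  [7],
and U^T v = (8).
Solve U^T U · c = U^T v for the coefficients: c = (8/7). The projection is proj_W(v) = U c.
Check: (v - proj_W(v)) · u_1 = 0  (should be 0).
Result: proj_W(v) = (-8/7, 8/7, 16/7, -8/7).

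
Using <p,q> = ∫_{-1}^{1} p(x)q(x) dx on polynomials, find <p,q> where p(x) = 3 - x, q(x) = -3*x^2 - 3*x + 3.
<p,q> = 14

Expand the product: p(x)·q(x) = 3*x^3 - 6*x^2 - 12*x + 9.
∫_{-1}^{1} of each monomial x^k gives [2/(k+1) if k even, 0 if k odd]. Integrating term-by-term (or equivalently evaluating the antiderivative F(x) = 3*x^4/4 - 2*x^3 - 6*x^2 + 9*x at the endpoints):
  F(1) − F(−1) = 7/4 − (-49/4) = 14.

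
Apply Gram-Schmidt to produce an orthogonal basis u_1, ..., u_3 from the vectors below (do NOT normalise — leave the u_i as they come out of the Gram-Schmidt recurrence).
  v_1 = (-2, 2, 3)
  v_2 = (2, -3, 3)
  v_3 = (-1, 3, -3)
Orthogonal basis:
  u_1 = (-2, 2, 3)
  u_2 = (32/17, -49/17, 54/17)
  u_3 = (225/373, 180/373, 30/373)

Apply the Gram-Schmidt recurrence
  u_1 = v_1
  u_i = v_i − Σ_{j<i} ((v_i · u_j) / (u_j · u_j)) · u_j.

Step by step this gives:
  u_1 = (-2, 2, 3)
  u_2 = (32/17, -49/17, 54/17)
  u_3 = (225/373, 180/373, 30/373)

Orthogonality check:
  u_2 · u_1 = 0 (should be 0)
  u_3 · u_1 = 0 (should be 0)
  u_3 · u_2 = 0 (should be 0)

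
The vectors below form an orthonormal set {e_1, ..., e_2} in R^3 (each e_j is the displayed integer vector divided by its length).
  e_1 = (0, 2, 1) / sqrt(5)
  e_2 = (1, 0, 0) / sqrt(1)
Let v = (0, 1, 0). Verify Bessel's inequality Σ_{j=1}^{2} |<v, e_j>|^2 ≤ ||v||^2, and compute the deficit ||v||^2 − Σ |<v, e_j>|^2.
Σ |<v, e_j>|^2 = 4/5; ||v||^2 = 1; deficit = 1/5

Write each e_j = u_j / sqrt(<u_j, u_j>) where u_j is the displayed integer vector. Then <v, e_j> = <v, u_j> / sqrt(<u_j, u_j>), so |<v, e_j>|^2 = <v, u_j>^2 / <u_j, u_j>.
Coefficients: <v, e_1> = 2/sqrt(5), <v, e_2> = 0/sqrt(1).
Square and sum: Σ |<v, e_j>|^2 = 4/5.
Compute ||v||^2 = v·v = 1.
Deficit = 1 − 4/5 = 1/5 ≥ 0, confirming Bessel's inequality. (The deficit equals ||v − Σ <v,e_j> e_j||^2, the squared distance from v to span{e_j}.)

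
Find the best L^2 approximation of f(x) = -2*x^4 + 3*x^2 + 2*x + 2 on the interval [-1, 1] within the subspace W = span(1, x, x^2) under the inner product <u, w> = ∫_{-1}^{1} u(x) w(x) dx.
g(x) = 9*x^2/7 + 2*x + 76/35

The best approximation g ∈ W is the orthogonal projection of f onto W. Writing g = a_0 + a_1 x + a_2 x^2, the coefficients solve the normal equations G · a = b where
  G_{ij} = <φ_i, φ_j> and b_i = <f, φ_i>, with φ_0 = 1, φ_1 = x, φ_2 = x^2.
G =
  [2, 0, 2/3]
  [0, 2/3, 0]
  [2/3, 0, 2/5],
b = (26/5, 4/3, 206/105).
Solving gives a_0 = 76/35, a_1 = 2, a_2 = 9/7, so
  g(x) = 9*x^2/7 + 2*x + 76/35.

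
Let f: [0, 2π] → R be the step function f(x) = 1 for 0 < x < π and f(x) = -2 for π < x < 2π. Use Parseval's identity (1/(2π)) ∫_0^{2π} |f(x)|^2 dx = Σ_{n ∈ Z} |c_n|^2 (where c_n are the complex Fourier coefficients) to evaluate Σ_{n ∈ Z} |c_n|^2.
Σ |c_n|^2 = 5/2

Parseval equates the L^2 energy of f (normalised by 1/(2π)) with the ℓ^2 sum of its Fourier coefficients: (1/(2π)) ∫_0^{2π} |f|^2 = Σ |c_n|^2.
Compute the left side: (1/(2π)) [∫_0^π 1^2 dx + ∫_π^{2π} (-2)^2 dx] = (1/(2π)) · (1π + 4π) = (1 + 4)/2 = 5/2.
So Σ_{n ∈ Z} |c_n|^2 = 5/2.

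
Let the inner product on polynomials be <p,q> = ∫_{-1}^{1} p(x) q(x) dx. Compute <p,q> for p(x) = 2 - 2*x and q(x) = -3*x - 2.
<p,q> = -4

Expand the product: p(x)·q(x) = 6*x^2 - 2*x - 4.
∫_{-1}^{1} of each monomial x^k gives [2/(k+1) if k even, 0 if k odd]. Integrating term-by-term (or equivalently evaluating the antiderivative F(x) = 2*x^3 - x^2 - 4*x at the endpoints):
  F(1) − F(−1) = -3 − (1) = -4.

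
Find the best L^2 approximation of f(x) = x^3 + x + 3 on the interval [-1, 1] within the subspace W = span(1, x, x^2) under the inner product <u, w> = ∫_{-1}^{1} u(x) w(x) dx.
g(x) = 8*x/5 + 3

The best approximation g ∈ W is the orthogonal projection of f onto W. Writing g = a_0 + a_1 x + a_2 x^2, the coefficients solve the normal equations G · a = b where
  G_{ij} = <φ_i, φ_j> and b_i = <f, φ_i>, with φ_0 = 1, φ_1 = x, φ_2 = x^2.
G =
  [2, 0, 2/3]
  [0, 2/3, 0]
  [2/3, 0, 2/5],
b = (6, 16/15, 2).
Solving gives a_0 = 3, a_1 = 8/5, a_2 = 0, so
  g(x) = 8*x/5 + 3.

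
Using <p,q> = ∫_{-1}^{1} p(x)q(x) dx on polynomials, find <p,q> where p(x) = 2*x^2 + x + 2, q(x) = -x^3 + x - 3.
<p,q> = -236/15

Expand the product: p(x)·q(x) = -2*x^5 - x^4 - 5*x^2 - x - 6.
∫_{-1}^{1} of each monomial x^k gives [2/(k+1) if k even, 0 if k odd]. Integrating term-by-term (or equivalently evaluating the antiderivative F(x) = -x^6/3 - x^5/5 - 5*x^3/3 - x^2/2 - 6*x at the endpoints):
  F(1) − F(−1) = -87/10 − (211/30) = -236/15.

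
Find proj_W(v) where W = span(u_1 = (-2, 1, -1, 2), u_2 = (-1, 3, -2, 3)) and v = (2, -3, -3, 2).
proj_W(v) = (16/61, 17/61, -7/61, 4/61)

Set up U = [u_1 | ... | u_2] ∈ R^(4×2). The projector onto W = col(U) is P = U (U^T U)^(-1) U^T.
Compute U^T U =
  [10, 13]
  [13, 23],
and U^T v = (0, 1).
Solve U^T U · c = U^T v for the coefficients: c = (-13/61, 10/61). The projection is proj_W(v) = U c.
Check: (v - proj_W(v)) · u_1 = 0  (should be 0).
Check: (v - proj_W(v)) · u_2 = 0  (should be 0).
Result: proj_W(v) = (16/61, 17/61, -7/61, 4/61).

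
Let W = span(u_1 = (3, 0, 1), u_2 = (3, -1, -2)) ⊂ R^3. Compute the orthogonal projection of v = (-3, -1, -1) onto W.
proj_W(v) = (-264/91, -10/91, -118/91)

Set up U = [u_1 | ... | u_2] ∈ R^(3×2). The projector onto W = col(U) is P = U (U^T U)^(-1) U^T.
Compute U^T U =
  [10, 7]
  [7, 14],
and U^T v = (-10, -6).
Solve U^T U · c = U^T v for the coefficients: c = (-14/13, 10/91). The projection is proj_W(v) = U c.
Check: (v - proj_W(v)) · u_1 = 0  (should be 0).
Check: (v - proj_W(v)) · u_2 = 0  (should be 0).
Result: proj_W(v) = (-264/91, -10/91, -118/91).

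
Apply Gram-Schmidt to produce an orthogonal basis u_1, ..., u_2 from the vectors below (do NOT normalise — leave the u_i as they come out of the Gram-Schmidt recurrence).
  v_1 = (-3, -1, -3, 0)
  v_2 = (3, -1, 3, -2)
Orthogonal basis:
  u_1 = (-3, -1, -3, 0)
  u_2 = (6/19, -36/19, 6/19, -2)

Apply the Gram-Schmidt recurrence
  u_1 = v_1
  u_i = v_i − Σ_{j<i} ((v_i · u_j) / (u_j · u_j)) · u_j.

Step by step this gives:
  u_1 = (-3, -1, -3, 0)
  u_2 = (6/19, -36/19, 6/19, -2)

Orthogonality check:
  u_2 · u_1 = 0 (should be 0)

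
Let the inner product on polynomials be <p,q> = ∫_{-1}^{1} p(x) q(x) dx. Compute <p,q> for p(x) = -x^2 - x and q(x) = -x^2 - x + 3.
<p,q> = -14/15

Expand the product: p(x)·q(x) = x^4 + 2*x^3 - 2*x^2 - 3*x.
∫_{-1}^{1} of each monomial x^k gives [2/(k+1) if k even, 0 if k odd]. Integrating term-by-term (or equivalently evaluating the antiderivative F(x) = x^5/5 + x^4/2 - 2*x^3/3 - 3*x^2/2 at the endpoints):
  F(1) − F(−1) = -22/15 − (-8/15) = -14/15.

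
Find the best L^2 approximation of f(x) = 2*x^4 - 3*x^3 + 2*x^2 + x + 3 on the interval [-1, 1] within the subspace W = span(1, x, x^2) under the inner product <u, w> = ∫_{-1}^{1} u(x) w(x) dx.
g(x) = 26*x^2/7 - 4*x/5 + 99/35

The best approximation g ∈ W is the orthogonal projection of f onto W. Writing g = a_0 + a_1 x + a_2 x^2, the coefficients solve the normal equations G · a = b where
  G_{ij} = <φ_i, φ_j> and b_i = <f, φ_i>, with φ_0 = 1, φ_1 = x, φ_2 = x^2.
G =
  [2, 0, 2/3]
  [0, 2/3, 0]
  [2/3, 0, 2/5],
b = (122/15, -8/15, 118/35).
Solving gives a_0 = 99/35, a_1 = -4/5, a_2 = 26/7, so
  g(x) = 26*x^2/7 - 4*x/5 + 99/35.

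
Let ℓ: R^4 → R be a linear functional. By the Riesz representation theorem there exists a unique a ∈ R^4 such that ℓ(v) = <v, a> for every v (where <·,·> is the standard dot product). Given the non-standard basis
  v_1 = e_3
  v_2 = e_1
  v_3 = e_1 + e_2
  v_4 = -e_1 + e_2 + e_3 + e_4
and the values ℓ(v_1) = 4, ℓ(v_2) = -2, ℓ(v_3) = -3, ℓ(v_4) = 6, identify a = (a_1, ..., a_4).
a = (-2, -1, 4, 1)

Write a = (a_1, ..., a_4) in the standard basis. For each basis vector v_i, ℓ(v_i) = <v_i, a> is a linear equation in the a_j's. Collect the n equations into a matrix system V a = ℓ, where row i of V is v_i (expressed in the standard basis). Since V is invertible (lower-triangular with 1s on the diagonal, up to permutation), solve by back-substitution:
  V =
[[0, 0, 1, 0],
 [1, 0, 0, 0],
 [1, 1, 0, 0],
 [-1, 1, 1, 1]]
  V a = (4, -2, -3, 6)
Solving gives a = (-2, -1, 4, 1).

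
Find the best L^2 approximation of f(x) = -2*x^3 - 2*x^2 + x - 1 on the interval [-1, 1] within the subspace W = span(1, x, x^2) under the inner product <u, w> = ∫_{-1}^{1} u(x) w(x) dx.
g(x) = -2*x^2 - x/5 - 1

The best approximation g ∈ W is the orthogonal projection of f onto W. Writing g = a_0 + a_1 x + a_2 x^2, the coefficients solve the normal equations G · a = b where
  G_{ij} = <φ_i, φ_j> and b_i = <f, φ_i>, with φ_0 = 1, φ_1 = x, φ_2 = x^2.
G =
  [2, 0, 2/3]
  [0, 2/3, 0]
  [2/3, 0, 2/5],
b = (-10/3, -2/15, -22/15).
Solving gives a_0 = -1, a_1 = -1/5, a_2 = -2, so
  g(x) = -2*x^2 - x/5 - 1.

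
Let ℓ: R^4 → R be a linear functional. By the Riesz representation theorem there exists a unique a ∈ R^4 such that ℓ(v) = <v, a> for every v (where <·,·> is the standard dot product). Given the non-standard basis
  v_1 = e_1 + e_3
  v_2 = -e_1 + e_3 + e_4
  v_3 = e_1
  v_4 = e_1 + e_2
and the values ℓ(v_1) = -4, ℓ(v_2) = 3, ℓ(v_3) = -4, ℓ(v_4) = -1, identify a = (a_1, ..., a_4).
a = (-4, 3, 0, -1)

Write a = (a_1, ..., a_4) in the standard basis. For each basis vector v_i, ℓ(v_i) = <v_i, a> is a linear equation in the a_j's. Collect the n equations into a matrix system V a = ℓ, where row i of V is v_i (expressed in the standard basis). Since V is invertible (lower-triangular with 1s on the diagonal, up to permutation), solve by back-substitution:
  V =
[[1, 0, 1, 0],
 [-1, 0, 1, 1],
 [1, 0, 0, 0],
 [1, 1, 0, 0]]
  V a = (-4, 3, -4, -1)
Solving gives a = (-4, 3, 0, -1).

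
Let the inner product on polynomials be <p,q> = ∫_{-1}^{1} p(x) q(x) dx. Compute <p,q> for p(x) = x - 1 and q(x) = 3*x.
<p,q> = 2

Expand the product: p(x)·q(x) = 3*x^2 - 3*x.
∫_{-1}^{1} of each monomial x^k gives [2/(k+1) if k even, 0 if k odd]. Integrating term-by-term (or equivalently evaluating the antiderivative F(x) = x^3 - 3*x^2/2 at the endpoints):
  F(1) − F(−1) = -1/2 − (-5/2) = 2.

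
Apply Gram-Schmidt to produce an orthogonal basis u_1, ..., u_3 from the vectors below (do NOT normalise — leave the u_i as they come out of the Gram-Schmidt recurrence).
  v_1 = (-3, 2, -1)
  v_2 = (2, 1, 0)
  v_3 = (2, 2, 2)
Orthogonal basis:
  u_1 = (-3, 2, -1)
  u_2 = (8/7, 11/7, -2/7)
  u_3 = (-8/27, 16/27, 56/27)

Apply the Gram-Schmidt recurrence
  u_1 = v_1
  u_i = v_i − Σ_{j<i} ((v_i · u_j) / (u_j · u_j)) · u_j.

Step by step this gives:
  u_1 = (-3, 2, -1)
  u_2 = (8/7, 11/7, -2/7)
  u_3 = (-8/27, 16/27, 56/27)

Orthogonality check:
  u_2 · u_1 = 0 (should be 0)
  u_3 · u_1 = 0 (should be 0)
  u_3 · u_2 = 0 (should be 0)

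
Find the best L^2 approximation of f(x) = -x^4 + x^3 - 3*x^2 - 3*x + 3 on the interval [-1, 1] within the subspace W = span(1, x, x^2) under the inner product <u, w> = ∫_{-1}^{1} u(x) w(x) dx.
g(x) = -27*x^2/7 - 12*x/5 + 108/35

The best approximation g ∈ W is the orthogonal projection of f onto W. Writing g = a_0 + a_1 x + a_2 x^2, the coefficients solve the normal equations G · a = b where
  G_{ij} = <φ_i, φ_j> and b_i = <f, φ_i>, with φ_0 = 1, φ_1 = x, φ_2 = x^2.
G =
  [2, 0, 2/3]
  [0, 2/3, 0]
  [2/3, 0, 2/5],
b = (18/5, -8/5, 18/35).
Solving gives a_0 = 108/35, a_1 = -12/5, a_2 = -27/7, so
  g(x) = -27*x^2/7 - 12*x/5 + 108/35.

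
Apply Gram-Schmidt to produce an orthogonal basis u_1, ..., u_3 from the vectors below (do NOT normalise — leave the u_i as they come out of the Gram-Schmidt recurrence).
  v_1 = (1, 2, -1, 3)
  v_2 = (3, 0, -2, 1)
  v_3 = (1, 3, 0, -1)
Orthogonal basis:
  u_1 = (1, 2, -1, 3)
  u_2 = (37/15, -16/15, -22/15, -3/5)
  u_3 = (56/73, 179/73, 18/73, -132/73)

Apply the Gram-Schmidt recurrence
  u_1 = v_1
  u_i = v_i − Σ_{j<i} ((v_i · u_j) / (u_j · u_j)) · u_j.

Step by step this gives:
  u_1 = (1, 2, -1, 3)
  u_2 = (37/15, -16/15, -22/15, -3/5)
  u_3 = (56/73, 179/73, 18/73, -132/73)

Orthogonality check:
  u_2 · u_1 = 0 (should be 0)
  u_3 · u_1 = 0 (should be 0)
  u_3 · u_2 = 0 (should be 0)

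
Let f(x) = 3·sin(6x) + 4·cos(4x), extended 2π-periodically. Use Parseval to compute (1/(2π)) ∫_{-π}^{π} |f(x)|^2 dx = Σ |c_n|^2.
Σ |c_n|^2 = 25/2

Expand |f|^2 and use orthogonality of {sin(nx), cos(mx)} on [-π, π]:
  ∫_{-π}^{π} sin(nx)^2 dx = π, ∫ cos(mx)^2 dx = π, and cross terms integrate to 0.
So ∫_{-π}^{π} f(x)^2 dx = 3^2 · π + 4^2 · π = (9 + 16)π.
Divide by 2π: (9 + 16)/2 = 25/2.
By Parseval, this equals Σ |c_n|^2.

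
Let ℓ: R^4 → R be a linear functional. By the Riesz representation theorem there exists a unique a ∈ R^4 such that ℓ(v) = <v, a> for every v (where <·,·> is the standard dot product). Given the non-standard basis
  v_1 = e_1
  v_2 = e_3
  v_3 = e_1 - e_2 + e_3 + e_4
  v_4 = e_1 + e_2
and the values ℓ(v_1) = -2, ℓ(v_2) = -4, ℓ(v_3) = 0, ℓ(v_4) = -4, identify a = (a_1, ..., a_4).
a = (-2, -2, -4, 4)

Write a = (a_1, ..., a_4) in the standard basis. For each basis vector v_i, ℓ(v_i) = <v_i, a> is a linear equation in the a_j's. Collect the n equations into a matrix system V a = ℓ, where row i of V is v_i (expressed in the standard basis). Since V is invertible (lower-triangular with 1s on the diagonal, up to permutation), solve by back-substitution:
  V =
[[1, 0, 0, 0],
 [0, 0, 1, 0],
 [1, -1, 1, 1],
 [1, 1, 0, 0]]
  V a = (-2, -4, 0, -4)
Solving gives a = (-2, -2, -4, 4).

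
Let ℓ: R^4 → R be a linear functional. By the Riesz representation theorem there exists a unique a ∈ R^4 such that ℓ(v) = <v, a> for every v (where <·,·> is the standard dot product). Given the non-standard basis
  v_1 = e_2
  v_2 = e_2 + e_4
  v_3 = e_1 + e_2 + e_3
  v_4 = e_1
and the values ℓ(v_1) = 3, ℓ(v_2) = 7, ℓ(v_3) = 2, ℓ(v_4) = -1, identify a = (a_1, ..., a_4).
a = (-1, 3, 0, 4)

Write a = (a_1, ..., a_4) in the standard basis. For each basis vector v_i, ℓ(v_i) = <v_i, a> is a linear equation in the a_j's. Collect the n equations into a matrix system V a = ℓ, where row i of V is v_i (expressed in the standard basis). Since V is invertible (lower-triangular with 1s on the diagonal, up to permutation), solve by back-substitution:
  V =
[[0, 1, 0, 0],
 [0, 1, 0, 1],
 [1, 1, 1, 0],
 [1, 0, 0, 0]]
  V a = (3, 7, 2, -1)
Solving gives a = (-1, 3, 0, 4).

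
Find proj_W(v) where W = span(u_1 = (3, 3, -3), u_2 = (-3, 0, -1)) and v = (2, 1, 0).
proj_W(v) = (27/13, 9/13, -3/13)

Set up U = [u_1 | ... | u_2] ∈ R^(3×2). The projector onto W = col(U) is P = U (U^T U)^(-1) U^T.
Compute U^T U =
  [27, -6]
  [-6, 10],
and U^T v = (9, -6).
Solve U^T U · c = U^T v for the coefficients: c = (3/13, -6/13). The projection is proj_W(v) = U c.
Check: (v - proj_W(v)) · u_1 = 0  (should be 0).
Check: (v - proj_W(v)) · u_2 = 0  (should be 0).
Result: proj_W(v) = (27/13, 9/13, -3/13).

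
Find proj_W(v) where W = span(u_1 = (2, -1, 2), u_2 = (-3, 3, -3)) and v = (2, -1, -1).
proj_W(v) = (1/2, -1, 1/2)

Set up U = [u_1 | ... | u_2] ∈ R^(3×2). The projector onto W = col(U) is P = U (U^T U)^(-1) U^T.
Compute U^T U =
  [9, -15]
  [-15, 27],
and U^T v = (3, -6).
Solve U^T U · c = U^T v for the coefficients: c = (-1/2, -1/2). The projection is proj_W(v) = U c.
Check: (v - proj_W(v)) · u_1 = 0  (should be 0).
Check: (v - proj_W(v)) · u_2 = 0  (should be 0).
Result: proj_W(v) = (1/2, -1, 1/2).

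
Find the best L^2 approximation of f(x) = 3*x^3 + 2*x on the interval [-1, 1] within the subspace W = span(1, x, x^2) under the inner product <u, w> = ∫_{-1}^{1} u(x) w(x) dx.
g(x) = 19*x/5

The best approximation g ∈ W is the orthogonal projection of f onto W. Writing g = a_0 + a_1 x + a_2 x^2, the coefficients solve the normal equations G · a = b where
  G_{ij} = <φ_i, φ_j> and b_i = <f, φ_i>, with φ_0 = 1, φ_1 = x, φ_2 = x^2.
G =
  [2, 0, 2/3]
  [0, 2/3, 0]
  [2/3, 0, 2/5],
b = (0, 38/15, 0).
Solving gives a_0 = 0, a_1 = 19/5, a_2 = 0, so
  g(x) = 19*x/5.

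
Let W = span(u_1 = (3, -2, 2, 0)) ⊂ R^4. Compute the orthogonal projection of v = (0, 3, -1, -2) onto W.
proj_W(v) = (-24/17, 16/17, -16/17, 0)

Set up U = [u_1 | ... | u_1] ∈ R^(4×1). The projector onto W = col(U) is P = U (U^T U)^(-1) U^T.
Compute U^T U =
  [17],
and U^T v = (-8).
Solve U^T U · c = U^T v for the coefficients: c = (-8/17). The projection is proj_W(v) = U c.
Check: (v - proj_W(v)) · u_1 = 0  (should be 0).
Result: proj_W(v) = (-24/17, 16/17, -16/17, 0).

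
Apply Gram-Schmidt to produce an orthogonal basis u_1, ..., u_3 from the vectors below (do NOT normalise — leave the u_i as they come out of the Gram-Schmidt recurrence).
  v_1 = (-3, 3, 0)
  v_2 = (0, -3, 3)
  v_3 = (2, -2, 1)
Orthogonal basis:
  u_1 = (-3, 3, 0)
  u_2 = (-3/2, -3/2, 3)
  u_3 = (1/3, 1/3, 1/3)

Apply the Gram-Schmidt recurrence
  u_1 = v_1
  u_i = v_i − Σ_{j<i} ((v_i · u_j) / (u_j · u_j)) · u_j.

Step by step this gives:
  u_1 = (-3, 3, 0)
  u_2 = (-3/2, -3/2, 3)
  u_3 = (1/3, 1/3, 1/3)

Orthogonality check:
  u_2 · u_1 = 0 (should be 0)
  u_3 · u_1 = 0 (should be 0)
  u_3 · u_2 = 0 (should be 0)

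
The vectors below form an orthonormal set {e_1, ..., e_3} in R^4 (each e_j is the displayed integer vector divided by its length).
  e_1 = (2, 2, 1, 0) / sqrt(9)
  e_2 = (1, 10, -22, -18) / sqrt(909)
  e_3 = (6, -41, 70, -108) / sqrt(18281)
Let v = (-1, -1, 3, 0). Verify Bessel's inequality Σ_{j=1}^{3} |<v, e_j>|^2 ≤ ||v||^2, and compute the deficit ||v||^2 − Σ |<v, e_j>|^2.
Σ |<v, e_j>|^2 = 1795/181; ||v||^2 = 11; deficit = 196/181

Write each e_j = u_j / sqrt(<u_j, u_j>) where u_j is the displayed integer vector. Then <v, e_j> = <v, u_j> / sqrt(<u_j, u_j>), so |<v, e_j>|^2 = <v, u_j>^2 / <u_j, u_j>.
Coefficients: <v, e_1> = -1/sqrt(9), <v, e_2> = -77/sqrt(909), <v, e_3> = 245/sqrt(18281).
Square and sum: Σ |<v, e_j>|^2 = 1795/181.
Compute ||v||^2 = v·v = 11.
Deficit = 11 − 1795/181 = 196/181 ≥ 0, confirming Bessel's inequality. (The deficit equals ||v − Σ <v,e_j> e_j||^2, the squared distance from v to span{e_j}.)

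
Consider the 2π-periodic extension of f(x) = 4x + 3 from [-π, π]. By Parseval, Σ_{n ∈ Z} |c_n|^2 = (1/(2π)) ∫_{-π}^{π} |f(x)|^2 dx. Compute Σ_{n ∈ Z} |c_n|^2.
Σ |c_n|^2 = 16π^2/3 + 9

Expand and integrate term by term over [-π, π]:
  ∫ (4x)^2 dx = 16·(2π^3/3); ∫ 2·4·(3)·x dx = 0 (odd integrand); ∫ 3^2 dx = 9·2π.
So (1/(2π)) ∫_{-π}^{π} (4x + 3)^2 dx = 16π^2/3 + 9 = 16π^2/3 + 9.
Parseval ⇒ Σ |c_n|^2 = 16π^2/3 + 9.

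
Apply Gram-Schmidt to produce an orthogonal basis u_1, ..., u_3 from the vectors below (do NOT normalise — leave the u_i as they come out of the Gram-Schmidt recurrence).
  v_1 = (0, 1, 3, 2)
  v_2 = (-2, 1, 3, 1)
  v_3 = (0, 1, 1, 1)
Orthogonal basis:
  u_1 = (0, 1, 3, 2)
  u_2 = (-2, 1/7, 3/7, -5/7)
  u_3 = (-2/33, 19/33, -3/11, 4/33)

Apply the Gram-Schmidt recurrence
  u_1 = v_1
  u_i = v_i − Σ_{j<i} ((v_i · u_j) / (u_j · u_j)) · u_j.

Step by step this gives:
  u_1 = (0, 1, 3, 2)
  u_2 = (-2, 1/7, 3/7, -5/7)
  u_3 = (-2/33, 19/33, -3/11, 4/33)

Orthogonality check:
  u_2 · u_1 = 0 (should be 0)
  u_3 · u_1 = 0 (should be 0)
  u_3 · u_2 = 0 (should be 0)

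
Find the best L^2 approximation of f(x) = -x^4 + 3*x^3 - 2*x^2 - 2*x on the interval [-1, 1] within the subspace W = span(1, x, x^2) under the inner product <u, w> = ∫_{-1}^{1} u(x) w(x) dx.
g(x) = -20*x^2/7 - x/5 + 3/35

The best approximation g ∈ W is the orthogonal projection of f onto W. Writing g = a_0 + a_1 x + a_2 x^2, the coefficients solve the normal equations G · a = b where
  G_{ij} = <φ_i, φ_j> and b_i = <f, φ_i>, with φ_0 = 1, φ_1 = x, φ_2 = x^2.
G =
  [2, 0, 2/3]
  [0, 2/3, 0]
  [2/3, 0, 2/5],
b = (-26/15, -2/15, -38/35).
Solving gives a_0 = 3/35, a_1 = -1/5, a_2 = -20/7, so
  g(x) = -20*x^2/7 - x/5 + 3/35.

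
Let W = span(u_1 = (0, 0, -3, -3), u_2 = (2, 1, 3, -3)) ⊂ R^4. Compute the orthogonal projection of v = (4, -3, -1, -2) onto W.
proj_W(v) = (16/23, 8/23, -21/46, -117/46)

Set up U = [u_1 | ... | u_2] ∈ R^(4×2). The projector onto W = col(U) is P = U (U^T U)^(-1) U^T.
Compute U^T U =
  [18, 0]
  [0, 23],
and U^T v = (9, 8).
Solve U^T U · c = U^T v for the coefficients: c = (1/2, 8/23). The projection is proj_W(v) = U c.
Check: (v - proj_W(v)) · u_1 = 0  (should be 0).
Check: (v - proj_W(v)) · u_2 = 0  (should be 0).
Result: proj_W(v) = (16/23, 8/23, -21/46, -117/46).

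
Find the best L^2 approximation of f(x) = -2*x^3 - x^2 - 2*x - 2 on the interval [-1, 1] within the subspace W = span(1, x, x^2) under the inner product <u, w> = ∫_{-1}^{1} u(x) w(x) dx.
g(x) = -x^2 - 16*x/5 - 2

The best approximation g ∈ W is the orthogonal projection of f onto W. Writing g = a_0 + a_1 x + a_2 x^2, the coefficients solve the normal equations G · a = b where
  G_{ij} = <φ_i, φ_j> and b_i = <f, φ_i>, with φ_0 = 1, φ_1 = x, φ_2 = x^2.
G =
  [2, 0, 2/3]
  [0, 2/3, 0]
  [2/3, 0, 2/5],
b = (-14/3, -32/15, -26/15).
Solving gives a_0 = -2, a_1 = -16/5, a_2 = -1, so
  g(x) = -x^2 - 16*x/5 - 2.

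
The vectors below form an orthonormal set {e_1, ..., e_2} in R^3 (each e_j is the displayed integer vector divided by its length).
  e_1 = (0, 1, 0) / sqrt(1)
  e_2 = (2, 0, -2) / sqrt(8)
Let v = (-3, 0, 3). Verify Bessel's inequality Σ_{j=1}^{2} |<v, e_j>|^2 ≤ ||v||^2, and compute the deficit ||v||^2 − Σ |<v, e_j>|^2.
Σ |<v, e_j>|^2 = 18; ||v||^2 = 18; deficit = 0

Write each e_j = u_j / sqrt(<u_j, u_j>) where u_j is the displayed integer vector. Then <v, e_j> = <v, u_j> / sqrt(<u_j, u_j>), so |<v, e_j>|^2 = <v, u_j>^2 / <u_j, u_j>.
Coefficients: <v, e_1> = 0/sqrt(1), <v, e_2> = -12/sqrt(8).
Square and sum: Σ |<v, e_j>|^2 = 18.
Compute ||v||^2 = v·v = 18.
Deficit = 18 − 18 = 0 ≥ 0, confirming Bessel's inequality. (The deficit equals ||v − Σ <v,e_j> e_j||^2, the squared distance from v to span{e_j}.)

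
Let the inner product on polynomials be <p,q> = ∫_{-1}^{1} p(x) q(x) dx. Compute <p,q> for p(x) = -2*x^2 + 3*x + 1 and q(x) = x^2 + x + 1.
<p,q> = 38/15

Expand the product: p(x)·q(x) = -2*x^4 + x^3 + 2*x^2 + 4*x + 1.
∫_{-1}^{1} of each monomial x^k gives [2/(k+1) if k even, 0 if k odd]. Integrating term-by-term (or equivalently evaluating the antiderivative F(x) = -2*x^5/5 + x^4/4 + 2*x^3/3 + 2*x^2 + x at the endpoints):
  F(1) − F(−1) = 211/60 − (59/60) = 38/15.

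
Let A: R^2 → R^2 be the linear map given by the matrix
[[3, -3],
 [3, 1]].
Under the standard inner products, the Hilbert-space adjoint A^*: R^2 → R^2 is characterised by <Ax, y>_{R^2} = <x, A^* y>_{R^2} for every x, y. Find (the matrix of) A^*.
A^* = A^T =
[[3, 3],
 [-3, 1]]

For real matrices with standard dot products, the defining identity <Ax, y> = <x, A^* y> gives (Ax)^T y = x^T (A^*) y, i.e. x^T A^T y = x^T (A^*) y. Since this holds for all x, y, we must have A^* = A^T. Therefore
A^* =
[[3, 3],
 [-3, 1]].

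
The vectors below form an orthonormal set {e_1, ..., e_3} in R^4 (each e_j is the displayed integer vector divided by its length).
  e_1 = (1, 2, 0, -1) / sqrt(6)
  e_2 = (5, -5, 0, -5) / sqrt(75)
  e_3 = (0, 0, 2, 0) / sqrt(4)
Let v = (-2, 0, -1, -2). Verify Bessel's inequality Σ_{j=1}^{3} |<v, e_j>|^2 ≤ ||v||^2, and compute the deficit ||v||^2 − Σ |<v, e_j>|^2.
Σ |<v, e_j>|^2 = 1; ||v||^2 = 9; deficit = 8

Write each e_j = u_j / sqrt(<u_j, u_j>) where u_j is the displayed integer vector. Then <v, e_j> = <v, u_j> / sqrt(<u_j, u_j>), so |<v, e_j>|^2 = <v, u_j>^2 / <u_j, u_j>.
Coefficients: <v, e_1> = 0/sqrt(6), <v, e_2> = 0/sqrt(75), <v, e_3> = -2/sqrt(4).
Square and sum: Σ |<v, e_j>|^2 = 1.
Compute ||v||^2 = v·v = 9.
Deficit = 9 − 1 = 8 ≥ 0, confirming Bessel's inequality. (The deficit equals ||v − Σ <v,e_j> e_j||^2, the squared distance from v to span{e_j}.)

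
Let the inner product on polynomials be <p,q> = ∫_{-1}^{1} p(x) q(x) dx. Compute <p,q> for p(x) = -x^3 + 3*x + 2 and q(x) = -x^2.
<p,q> = -4/3

Expand the product: p(x)·q(x) = x^5 - 3*x^3 - 2*x^2.
∫_{-1}^{1} of each monomial x^k gives [2/(k+1) if k even, 0 if k odd]. Integrating term-by-term (or equivalently evaluating the antiderivative F(x) = x^6/6 - 3*x^4/4 - 2*x^3/3 at the endpoints):
  F(1) − F(−1) = -5/4 − (1/12) = -4/3.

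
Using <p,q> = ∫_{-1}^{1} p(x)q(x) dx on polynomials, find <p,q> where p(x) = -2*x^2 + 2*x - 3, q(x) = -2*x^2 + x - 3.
<p,q> = 434/15

Expand the product: p(x)·q(x) = 4*x^4 - 6*x^3 + 14*x^2 - 9*x + 9.
∫_{-1}^{1} of each monomial x^k gives [2/(k+1) if k even, 0 if k odd]. Integrating term-by-term (or equivalently evaluating the antiderivative F(x) = 4*x^5/5 - 3*x^4/2 + 14*x^3/3 - 9*x^2/2 + 9*x at the endpoints):
  F(1) − F(−1) = 127/15 − (-307/15) = 434/15.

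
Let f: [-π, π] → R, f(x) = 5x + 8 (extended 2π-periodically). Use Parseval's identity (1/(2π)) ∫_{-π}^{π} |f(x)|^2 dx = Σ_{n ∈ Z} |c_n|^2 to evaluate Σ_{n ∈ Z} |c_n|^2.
Σ |c_n|^2 = 25π^2/3 + 64

Expand and integrate term by term over [-π, π]:
  ∫ (5x)^2 dx = 25·(2π^3/3); ∫ 2·5·(8)·x dx = 0 (odd integrand); ∫ 8^2 dx = 64·2π.
So (1/(2π)) ∫_{-π}^{π} (5x + 8)^2 dx = 25π^2/3 + 64 = 25π^2/3 + 64.
Parseval ⇒ Σ |c_n|^2 = 25π^2/3 + 64.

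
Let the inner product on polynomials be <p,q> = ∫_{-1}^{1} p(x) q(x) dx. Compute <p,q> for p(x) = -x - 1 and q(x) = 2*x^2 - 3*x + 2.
<p,q> = -10/3

Expand the product: p(x)·q(x) = -2*x^3 + x^2 + x - 2.
∫_{-1}^{1} of each monomial x^k gives [2/(k+1) if k even, 0 if k odd]. Integrating term-by-term (or equivalently evaluating the antiderivative F(x) = -x^4/2 + x^3/3 + x^2/2 - 2*x at the endpoints):
  F(1) − F(−1) = -5/3 − (5/3) = -10/3.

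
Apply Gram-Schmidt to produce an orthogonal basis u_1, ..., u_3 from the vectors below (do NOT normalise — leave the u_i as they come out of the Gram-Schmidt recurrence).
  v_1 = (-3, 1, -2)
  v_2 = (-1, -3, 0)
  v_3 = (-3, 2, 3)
Orthogonal basis:
  u_1 = (-3, 1, -2)
  u_2 = (-1, -3, 0)
  u_3 = (-78/35, 26/35, 26/7)

Apply the Gram-Schmidt recurrence
  u_1 = v_1
  u_i = v_i − Σ_{j<i} ((v_i · u_j) / (u_j · u_j)) · u_j.

Step by step this gives:
  u_1 = (-3, 1, -2)
  u_2 = (-1, -3, 0)
  u_3 = (-78/35, 26/35, 26/7)

Orthogonality check:
  u_2 · u_1 = 0 (should be 0)
  u_3 · u_1 = 0 (should be 0)
  u_3 · u_2 = 0 (should be 0)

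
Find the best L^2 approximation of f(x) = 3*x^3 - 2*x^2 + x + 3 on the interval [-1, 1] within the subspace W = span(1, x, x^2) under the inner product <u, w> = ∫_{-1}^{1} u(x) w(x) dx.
g(x) = -2*x^2 + 14*x/5 + 3

The best approximation g ∈ W is the orthogonal projection of f onto W. Writing g = a_0 + a_1 x + a_2 x^2, the coefficients solve the normal equations G · a = b where
  G_{ij} = <φ_i, φ_j> and b_i = <f, φ_i>, with φ_0 = 1, φ_1 = x, φ_2 = x^2.
G =
  [2, 0, 2/3]
  [0, 2/3, 0]
  [2/3, 0, 2/5],
b = (14/3, 28/15, 6/5).
Solving gives a_0 = 3, a_1 = 14/5, a_2 = -2, so
  g(x) = -2*x^2 + 14*x/5 + 3.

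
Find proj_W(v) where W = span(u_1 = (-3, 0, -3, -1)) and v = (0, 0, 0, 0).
proj_W(v) = (0, 0, 0, 0)

Set up U = [u_1 | ... | u_1] ∈ R^(4×1). The projector onto W = col(U) is P = U (U^T U)^(-1) U^T.
Compute U^T U =
  [19],
and U^T v = (0).
Solve U^T U · c = U^T v for the coefficients: c = (0). The projection is proj_W(v) = U c.
Check: (v - proj_W(v)) · u_1 = 0  (should be 0).
Result: proj_W(v) = (0, 0, 0, 0).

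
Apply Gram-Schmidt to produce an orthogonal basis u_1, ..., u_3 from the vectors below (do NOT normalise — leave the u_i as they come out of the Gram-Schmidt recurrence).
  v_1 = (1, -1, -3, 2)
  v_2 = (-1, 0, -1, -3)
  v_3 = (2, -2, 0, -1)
Orthogonal basis:
  u_1 = (1, -1, -3, 2)
  u_2 = (-11/15, -4/15, -9/5, -37/15)
  u_3 = (295/149, -272/149, 101/149, -132/149)

Apply the Gram-Schmidt recurrence
  u_1 = v_1
  u_i = v_i − Σ_{j<i} ((v_i · u_j) / (u_j · u_j)) · u_j.

Step by step this gives:
  u_1 = (1, -1, -3, 2)
  u_2 = (-11/15, -4/15, -9/5, -37/15)
  u_3 = (295/149, -272/149, 101/149, -132/149)

Orthogonality check:
  u_2 · u_1 = 0 (should be 0)
  u_3 · u_1 = 0 (should be 0)
  u_3 · u_2 = 0 (should be 0)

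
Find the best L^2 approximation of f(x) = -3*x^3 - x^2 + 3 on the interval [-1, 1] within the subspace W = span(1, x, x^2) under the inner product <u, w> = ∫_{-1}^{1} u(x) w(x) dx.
g(x) = -x^2 - 9*x/5 + 3

The best approximation g ∈ W is the orthogonal projection of f onto W. Writing g = a_0 + a_1 x + a_2 x^2, the coefficients solve the normal equations G · a = b where
  G_{ij} = <φ_i, φ_j> and b_i = <f, φ_i>, with φ_0 = 1, φ_1 = x, φ_2 = x^2.
G =
  [2, 0, 2/3]
  [0, 2/3, 0]
  [2/3, 0, 2/5],
b = (16/3, -6/5, 8/5).
Solving gives a_0 = 3, a_1 = -9/5, a_2 = -1, so
  g(x) = -x^2 - 9*x/5 + 3.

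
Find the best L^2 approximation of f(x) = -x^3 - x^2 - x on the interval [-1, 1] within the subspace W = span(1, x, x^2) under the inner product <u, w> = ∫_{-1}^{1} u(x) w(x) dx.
g(x) = -x^2 - 8*x/5

The best approximation g ∈ W is the orthogonal projection of f onto W. Writing g = a_0 + a_1 x + a_2 x^2, the coefficients solve the normal equations G · a = b where
  G_{ij} = <φ_i, φ_j> and b_i = <f, φ_i>, with φ_0 = 1, φ_1 = x, φ_2 = x^2.
G =
  [2, 0, 2/3]
  [0, 2/3, 0]
  [2/3, 0, 2/5],
b = (-2/3, -16/15, -2/5).
Solving gives a_0 = 0, a_1 = -8/5, a_2 = -1, so
  g(x) = -x^2 - 8*x/5.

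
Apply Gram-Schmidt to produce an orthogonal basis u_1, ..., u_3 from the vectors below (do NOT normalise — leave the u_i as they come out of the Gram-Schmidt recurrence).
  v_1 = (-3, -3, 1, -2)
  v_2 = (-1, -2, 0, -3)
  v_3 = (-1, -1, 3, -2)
Orthogonal basis:
  u_1 = (-3, -3, 1, -2)
  u_2 = (22/23, -1/23, -15/23, -39/23)
  u_3 = (56/97, 68/97, 244/97, -64/97)

Apply the Gram-Schmidt recurrence
  u_1 = v_1
  u_i = v_i − Σ_{j<i} ((v_i · u_j) / (u_j · u_j)) · u_j.

Step by step this gives:
  u_1 = (-3, -3, 1, -2)
  u_2 = (22/23, -1/23, -15/23, -39/23)
  u_3 = (56/97, 68/97, 244/97, -64/97)

Orthogonality check:
  u_2 · u_1 = 0 (should be 0)
  u_3 · u_1 = 0 (should be 0)
  u_3 · u_2 = 0 (should be 0)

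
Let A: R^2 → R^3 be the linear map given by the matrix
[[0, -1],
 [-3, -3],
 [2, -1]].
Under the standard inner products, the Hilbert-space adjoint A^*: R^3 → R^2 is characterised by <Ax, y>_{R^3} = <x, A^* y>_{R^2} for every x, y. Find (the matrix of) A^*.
A^* = A^T =
[[0, -3, 2],
 [-1, -3, -1]]

For real matrices with standard dot products, the defining identity <Ax, y> = <x, A^* y> gives (Ax)^T y = x^T (A^*) y, i.e. x^T A^T y = x^T (A^*) y. Since this holds for all x, y, we must have A^* = A^T. Therefore
A^* =
[[0, -3, 2],
 [-1, -3, -1]].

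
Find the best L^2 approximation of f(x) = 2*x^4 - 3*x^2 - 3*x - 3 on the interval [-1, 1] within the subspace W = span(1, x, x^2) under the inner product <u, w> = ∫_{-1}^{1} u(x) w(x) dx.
g(x) = -9*x^2/7 - 3*x - 111/35

The best approximation g ∈ W is the orthogonal projection of f onto W. Writing g = a_0 + a_1 x + a_2 x^2, the coefficients solve the normal equations G · a = b where
  G_{ij} = <φ_i, φ_j> and b_i = <f, φ_i>, with φ_0 = 1, φ_1 = x, φ_2 = x^2.
G =
  [2, 0, 2/3]
  [0, 2/3, 0]
  [2/3, 0, 2/5],
b = (-36/5, -2, -92/35).
Solving gives a_0 = -111/35, a_1 = -3, a_2 = -9/7, so
  g(x) = -9*x^2/7 - 3*x - 111/35.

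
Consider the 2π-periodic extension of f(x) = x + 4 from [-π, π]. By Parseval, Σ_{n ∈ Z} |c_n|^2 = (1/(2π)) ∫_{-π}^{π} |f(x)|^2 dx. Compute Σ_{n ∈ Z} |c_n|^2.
Σ |c_n|^2 = π^2/3 + 16

Expand and integrate term by term over [-π, π]:
  ∫ (x)^2 dx = 1·(2π^3/3); ∫ 2·1·(4)·x dx = 0 (odd integrand); ∫ 4^2 dx = 16·2π.
So (1/(2π)) ∫_{-π}^{π} (x + 4)^2 dx = 1π^2/3 + 16 = π^2/3 + 16.
Parseval ⇒ Σ |c_n|^2 = π^2/3 + 16.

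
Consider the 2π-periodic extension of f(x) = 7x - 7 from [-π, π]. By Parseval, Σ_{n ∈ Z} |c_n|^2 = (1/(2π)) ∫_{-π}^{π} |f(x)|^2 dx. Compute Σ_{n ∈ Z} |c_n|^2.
Σ |c_n|^2 = 49π^2/3 + 49

Expand and integrate term by term over [-π, π]:
  ∫ (7x)^2 dx = 49·(2π^3/3); ∫ 2·7·(-7)·x dx = 0 (odd integrand); ∫ (-7)^2 dx = 49·2π.
So (1/(2π)) ∫_{-π}^{π} (7x - 7)^2 dx = 49π^2/3 + 49 = 49π^2/3 + 49.
Parseval ⇒ Σ |c_n|^2 = 49π^2/3 + 49.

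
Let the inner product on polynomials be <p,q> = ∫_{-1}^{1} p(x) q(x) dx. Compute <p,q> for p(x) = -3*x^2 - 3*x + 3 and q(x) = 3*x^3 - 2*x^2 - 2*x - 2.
<p,q> = -46/5

Expand the product: p(x)·q(x) = -9*x^5 - 3*x^4 + 21*x^3 + 6*x^2 - 6.
∫_{-1}^{1} of each monomial x^k gives [2/(k+1) if k even, 0 if k odd]. Integrating term-by-term (or equivalently evaluating the antiderivative F(x) = -3*x^6/2 - 3*x^5/5 + 21*x^4/4 + 2*x^3 - 6*x at the endpoints):
  F(1) − F(−1) = -17/20 − (167/20) = -46/5.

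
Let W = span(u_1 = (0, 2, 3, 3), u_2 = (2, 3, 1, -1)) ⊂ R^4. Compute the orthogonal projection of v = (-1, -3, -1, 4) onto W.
proj_W(v) = (-370/147, -138/49, 53/294, 793/294)

Set up U = [u_1 | ... | u_2] ∈ R^(4×2). The projector onto W = col(U) is P = U (U^T U)^(-1) U^T.
Compute U^T U =
  [22, 6]
  [6, 15],
and U^T v = (3, -16).
Solve U^T U · c = U^T v for the coefficients: c = (47/98, -185/147). The projection is proj_W(v) = U c.
Check: (v - proj_W(v)) · u_1 = 0  (should be 0).
Check: (v - proj_W(v)) · u_2 = 0  (should be 0).
Result: proj_W(v) = (-370/147, -138/49, 53/294, 793/294).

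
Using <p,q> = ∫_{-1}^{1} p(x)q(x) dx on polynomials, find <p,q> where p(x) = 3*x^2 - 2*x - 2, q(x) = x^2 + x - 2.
<p,q> = 38/15

Expand the product: p(x)·q(x) = 3*x^4 + x^3 - 10*x^2 + 2*x + 4.
∫_{-1}^{1} of each monomial x^k gives [2/(k+1) if k even, 0 if k odd]. Integrating term-by-term (or equivalently evaluating the antiderivative F(x) = 3*x^5/5 + x^4/4 - 10*x^3/3 + x^2 + 4*x at the endpoints):
  F(1) − F(−1) = 151/60 − (-1/60) = 38/15.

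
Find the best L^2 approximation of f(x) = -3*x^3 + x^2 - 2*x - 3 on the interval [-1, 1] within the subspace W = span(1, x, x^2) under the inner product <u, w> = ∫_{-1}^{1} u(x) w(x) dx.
g(x) = x^2 - 19*x/5 - 3

The best approximation g ∈ W is the orthogonal projection of f onto W. Writing g = a_0 + a_1 x + a_2 x^2, the coefficients solve the normal equations G · a = b where
  G_{ij} = <φ_i, φ_j> and b_i = <f, φ_i>, with φ_0 = 1, φ_1 = x, φ_2 = x^2.
G =
  [2, 0, 2/3]
  [0, 2/3, 0]
  [2/3, 0, 2/5],
b = (-16/3, -38/15, -8/5).
Solving gives a_0 = -3, a_1 = -19/5, a_2 = 1, so
  g(x) = x^2 - 19*x/5 - 3.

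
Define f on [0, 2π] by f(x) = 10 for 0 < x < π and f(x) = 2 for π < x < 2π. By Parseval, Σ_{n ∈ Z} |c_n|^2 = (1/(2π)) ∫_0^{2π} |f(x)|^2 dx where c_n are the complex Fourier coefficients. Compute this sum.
Σ |c_n|^2 = 52

Parseval equates the L^2 energy of f (normalised by 1/(2π)) with the ℓ^2 sum of its Fourier coefficients: (1/(2π)) ∫_0^{2π} |f|^2 = Σ |c_n|^2.
Compute the left side: (1/(2π)) [∫_0^π 10^2 dx + ∫_π^{2π} 2^2 dx] = (1/(2π)) · (100π + 4π) = (100 + 4)/2 = 52.
So Σ_{n ∈ Z} |c_n|^2 = 52.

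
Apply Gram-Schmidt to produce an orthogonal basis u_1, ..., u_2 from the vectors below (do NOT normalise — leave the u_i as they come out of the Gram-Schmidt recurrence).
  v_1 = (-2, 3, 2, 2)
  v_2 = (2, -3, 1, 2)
Orthogonal basis:
  u_1 = (-2, 3, 2, 2)
  u_2 = (4/3, -2, 5/3, 8/3)

Apply the Gram-Schmidt recurrence
  u_1 = v_1
  u_i = v_i − Σ_{j<i} ((v_i · u_j) / (u_j · u_j)) · u_j.

Step by step this gives:
  u_1 = (-2, 3, 2, 2)
  u_2 = (4/3, -2, 5/3, 8/3)

Orthogonality check:
  u_2 · u_1 = 0 (should be 0)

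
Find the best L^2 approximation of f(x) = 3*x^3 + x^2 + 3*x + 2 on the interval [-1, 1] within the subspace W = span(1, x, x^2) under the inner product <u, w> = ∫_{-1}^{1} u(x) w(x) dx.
g(x) = x^2 + 24*x/5 + 2

The best approximation g ∈ W is the orthogonal projection of f onto W. Writing g = a_0 + a_1 x + a_2 x^2, the coefficients solve the normal equations G · a = b where
  G_{ij} = <φ_i, φ_j> and b_i = <f, φ_i>, with φ_0 = 1, φ_1 = x, φ_2 = x^2.
G =
  [2, 0, 2/3]
  [0, 2/3, 0]
  [2/3, 0, 2/5],
b = (14/3, 16/5, 26/15).
Solving gives a_0 = 2, a_1 = 24/5, a_2 = 1, so
  g(x) = x^2 + 24*x/5 + 2.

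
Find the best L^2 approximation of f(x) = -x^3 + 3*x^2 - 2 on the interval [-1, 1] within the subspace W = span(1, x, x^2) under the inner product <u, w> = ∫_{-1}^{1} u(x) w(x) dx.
g(x) = 3*x^2 - 3*x/5 - 2

The best approximation g ∈ W is the orthogonal projection of f onto W. Writing g = a_0 + a_1 x + a_2 x^2, the coefficients solve the normal equations G · a = b where
  G_{ij} = <φ_i, φ_j> and b_i = <f, φ_i>, with φ_0 = 1, φ_1 = x, φ_2 = x^2.
G =
  [2, 0, 2/3]
  [0, 2/3, 0]
  [2/3, 0, 2/5],
b = (-2, -2/5, -2/15).
Solving gives a_0 = -2, a_1 = -3/5, a_2 = 3, so
  g(x) = 3*x^2 - 3*x/5 - 2.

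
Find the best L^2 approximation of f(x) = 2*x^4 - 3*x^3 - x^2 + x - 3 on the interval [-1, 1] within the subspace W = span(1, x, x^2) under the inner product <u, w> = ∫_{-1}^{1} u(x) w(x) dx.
g(x) = 5*x^2/7 - 4*x/5 - 111/35

The best approximation g ∈ W is the orthogonal projection of f onto W. Writing g = a_0 + a_1 x + a_2 x^2, the coefficients solve the normal equations G · a = b where
  G_{ij} = <φ_i, φ_j> and b_i = <f, φ_i>, with φ_0 = 1, φ_1 = x, φ_2 = x^2.
G =
  [2, 0, 2/3]
  [0, 2/3, 0]
  [2/3, 0, 2/5],
b = (-88/15, -8/15, -64/35).
Solving gives a_0 = -111/35, a_1 = -4/5, a_2 = 5/7, so
  g(x) = 5*x^2/7 - 4*x/5 - 111/35.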